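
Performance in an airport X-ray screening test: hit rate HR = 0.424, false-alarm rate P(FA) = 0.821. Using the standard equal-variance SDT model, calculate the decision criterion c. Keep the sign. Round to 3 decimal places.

z(0.424) = -0.1917, z(0.821) = 0.9192
c = −½·[z(H) + z(FA)] = −0.5 × (-0.1917 + 0.9192) = -0.36375
c < 0: the screener has a liberal response bias.

c = -0.364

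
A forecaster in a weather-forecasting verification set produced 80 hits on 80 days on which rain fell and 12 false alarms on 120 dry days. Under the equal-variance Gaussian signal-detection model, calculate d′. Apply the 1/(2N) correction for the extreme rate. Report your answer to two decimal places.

d′ = 3.78

The hit rate is 80/80 = 1, so apply the 1/(2N) correction: H → 1 − 1/(2·80) = 0.99375.
z(H) = z(0.99375) = 2.498
z(FA) = z(0.10000) = -1.282
d' = 2.498 − (-1.282) = 3.780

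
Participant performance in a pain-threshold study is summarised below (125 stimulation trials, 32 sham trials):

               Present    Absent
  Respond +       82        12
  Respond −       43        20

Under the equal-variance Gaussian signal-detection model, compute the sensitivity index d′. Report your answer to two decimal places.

d′ = 0.72

H = 82/125 = 0.6560
FA = 12/32 = 0.3750
z(H) = 0.4016
z(FA) = -0.3186
d' = z(H) − z(FA) = 0.4016 − (-0.3186) = 0.7202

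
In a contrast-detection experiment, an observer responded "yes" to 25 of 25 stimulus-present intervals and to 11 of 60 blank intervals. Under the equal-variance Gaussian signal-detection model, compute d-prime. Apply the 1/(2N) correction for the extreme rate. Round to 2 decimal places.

The hit rate is 25/25 = 1, so apply the 1/(2N) correction: H → 1 − 1/(2·25) = 0.98000.
z(H) = z(0.98000) = 2.054
z(FA) = z(0.18333) = -0.903
d' = 2.054 − (-0.903) = 2.957

d-prime = 2.96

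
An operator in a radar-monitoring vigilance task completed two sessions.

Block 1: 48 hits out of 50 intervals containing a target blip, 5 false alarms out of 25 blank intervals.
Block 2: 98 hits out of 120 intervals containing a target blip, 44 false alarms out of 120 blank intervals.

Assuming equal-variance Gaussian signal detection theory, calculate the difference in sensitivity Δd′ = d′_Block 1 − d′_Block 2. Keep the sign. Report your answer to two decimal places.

Block 1: z(0.9600) = 1.751, z(0.2000) = -0.842, d' = 2.593
Block 2: z(0.8167) = 0.903, z(0.3667) = -0.341, d' = 1.244
Δd' = d'_Block 1 − d'_Block 2 = 2.593 − 1.244 = 1.349
Block 1 has the higher sensitivity.

Δd′ = 1.35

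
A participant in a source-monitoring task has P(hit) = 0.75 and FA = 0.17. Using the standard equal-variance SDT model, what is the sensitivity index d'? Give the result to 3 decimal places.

d' = 1.629

z(H) = z(0.75) = 0.6745
z(FA) = z(0.17) = -0.9542
d' = z(H) − z(FA) = 0.6745 − (-0.9542) = 1.6287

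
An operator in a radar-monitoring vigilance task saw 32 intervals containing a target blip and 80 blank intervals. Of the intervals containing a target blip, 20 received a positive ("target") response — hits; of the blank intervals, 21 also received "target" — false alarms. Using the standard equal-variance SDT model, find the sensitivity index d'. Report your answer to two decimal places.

d' = 0.95

H = 20/32 = 0.6250
FA = 21/80 = 0.2625
Φ⁻¹(H) = Φ⁻¹(0.6250) = 0.3186
Φ⁻¹(FA) = Φ⁻¹(0.2625) = -0.6357
d' = z(H) − z(FA) = 0.3186 − (-0.6357) = 0.9543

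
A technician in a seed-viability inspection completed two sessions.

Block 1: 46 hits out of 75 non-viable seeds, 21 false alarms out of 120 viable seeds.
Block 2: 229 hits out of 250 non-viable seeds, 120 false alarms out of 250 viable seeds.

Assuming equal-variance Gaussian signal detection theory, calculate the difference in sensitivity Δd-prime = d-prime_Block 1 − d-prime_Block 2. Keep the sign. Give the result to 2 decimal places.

Δd-prime = -0.21

Block 1: z(0.6133) = 0.288, z(0.1750) = -0.935, d' = 1.223
Block 2: z(0.9160) = 1.379, z(0.4800) = -0.050, d' = 1.429
Δd' = d'_Block 1 − d'_Block 2 = 1.223 − 1.429 = -0.206
Block 2 has the higher sensitivity.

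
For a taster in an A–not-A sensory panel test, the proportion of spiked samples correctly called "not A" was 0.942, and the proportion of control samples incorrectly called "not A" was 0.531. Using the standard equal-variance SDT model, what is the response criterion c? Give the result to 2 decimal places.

z(H) = 1.5718
z(FA) = 0.0778
c = −½·[z(H) + z(FA)] = −0.5 × (1.5718 + 0.0778) = -0.8248
c < 0: the taster has a liberal response bias.

c = -0.82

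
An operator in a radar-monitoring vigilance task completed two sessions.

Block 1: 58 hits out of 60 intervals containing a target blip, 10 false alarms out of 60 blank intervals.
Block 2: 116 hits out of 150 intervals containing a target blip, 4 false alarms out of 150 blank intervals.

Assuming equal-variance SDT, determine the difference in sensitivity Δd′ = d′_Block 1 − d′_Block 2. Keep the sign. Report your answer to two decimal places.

Block 1: z(0.9667) = 1.834, z(0.1667) = -0.967, d' = 2.801
Block 2: z(0.7733) = 0.750, z(0.0267) = -1.932, d' = 2.682
Δd' = d'_Block 1 − d'_Block 2 = 2.801 − 2.682 = 0.119
Block 1 has the higher sensitivity.

Δd′ = 0.12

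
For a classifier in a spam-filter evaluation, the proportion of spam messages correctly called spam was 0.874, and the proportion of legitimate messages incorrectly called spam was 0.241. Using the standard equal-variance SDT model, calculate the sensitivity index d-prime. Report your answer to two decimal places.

d-prime = 1.85

z(H) = 1.146
z(FA) = -0.703
d' = z(H) − z(FA) = 1.146 − (-0.703) = 1.849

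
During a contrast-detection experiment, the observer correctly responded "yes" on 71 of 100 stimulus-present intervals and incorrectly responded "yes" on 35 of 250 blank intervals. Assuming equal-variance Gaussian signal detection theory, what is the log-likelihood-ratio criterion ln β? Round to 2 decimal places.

H = 71/100 = 0.7100
FA = 35/250 = 0.1400
z(0.7100) = 0.553, z(0.1400) = -1.080
ln β = −½·[z(H)² − z(FA)²] = −0.5 × (0.306 − 1.166) = 0.430

ln β = 0.43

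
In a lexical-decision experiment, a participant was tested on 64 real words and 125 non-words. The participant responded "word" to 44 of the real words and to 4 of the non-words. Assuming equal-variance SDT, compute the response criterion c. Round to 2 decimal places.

H = 44/64 = 0.6875
FA = 4/125 = 0.0320
z(H) = 0.489
z(FA) = -1.852
c = −½·[z(H) + z(FA)] = −0.5 × (0.489 + (-1.852)) = 0.6815
c > 0: the participant has a conservative response bias.

c = 0.68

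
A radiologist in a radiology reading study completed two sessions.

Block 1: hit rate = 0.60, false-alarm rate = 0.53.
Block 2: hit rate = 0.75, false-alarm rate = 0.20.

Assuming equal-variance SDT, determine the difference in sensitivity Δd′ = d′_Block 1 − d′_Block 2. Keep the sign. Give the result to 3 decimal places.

Block 1: z(0.60) = 0.2533, z(0.53) = 0.0753, d' = 0.1780
Block 2: z(0.75) = 0.6745, z(0.20) = -0.8416, d' = 1.5161
Δd' = d'_Block 1 − d'_Block 2 = 0.1780 − 1.5161 = -1.3381
Block 2 has the higher sensitivity.

Δd′ = -1.338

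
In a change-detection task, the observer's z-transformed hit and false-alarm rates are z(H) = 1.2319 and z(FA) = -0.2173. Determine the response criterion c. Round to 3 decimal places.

c = -0.507

c = −½·[z(H) + z(FA)] = −½·(1.2319 + (-0.2173)) = -0.5073
c < 0: the observer has a liberal response bias.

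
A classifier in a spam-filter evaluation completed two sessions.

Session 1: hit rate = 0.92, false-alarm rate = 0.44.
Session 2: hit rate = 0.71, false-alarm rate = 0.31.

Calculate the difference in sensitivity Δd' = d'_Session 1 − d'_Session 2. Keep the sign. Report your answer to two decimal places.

Δd' = 0.51

Session 1: z(0.92) = 1.405, z(0.44) = -0.151, d' = 1.556
Session 2: z(0.71) = 0.553, z(0.31) = -0.496, d' = 1.049
Δd' = d'_Session 1 − d'_Session 2 = 1.556 − 1.049 = 0.507
Session 1 has the higher sensitivity.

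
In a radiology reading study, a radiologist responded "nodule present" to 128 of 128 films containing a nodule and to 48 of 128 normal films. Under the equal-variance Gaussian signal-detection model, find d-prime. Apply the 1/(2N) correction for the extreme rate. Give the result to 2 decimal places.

The hit rate is 128/128 = 1, so apply the 1/(2N) correction: H → 1 − 1/(2·128) = 0.99609.
z(H) = z(0.99609) = 2.660
z(FA) = z(0.37500) = -0.319
d' = 2.660 − (-0.319) = 2.979

d-prime = 2.98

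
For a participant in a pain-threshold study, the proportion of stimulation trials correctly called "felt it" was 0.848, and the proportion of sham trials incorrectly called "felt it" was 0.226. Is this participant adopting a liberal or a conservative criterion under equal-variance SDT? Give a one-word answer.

liberal

z(H) = 1.028, z(FA) = -0.752
c = −½·(z(H) + z(FA)) = -0.138
c < 0 → liberal criterion (biased toward responding “yes”).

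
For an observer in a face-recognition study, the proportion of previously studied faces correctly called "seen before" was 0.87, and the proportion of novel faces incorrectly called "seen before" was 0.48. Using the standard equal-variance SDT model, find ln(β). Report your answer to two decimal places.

z(H) = 1.126
z(FA) = -0.050
ln β = −½·[z(H)² − z(FA)²] = −0.5 × (1.268 − 0.003) = -0.6325

ln β = -0.63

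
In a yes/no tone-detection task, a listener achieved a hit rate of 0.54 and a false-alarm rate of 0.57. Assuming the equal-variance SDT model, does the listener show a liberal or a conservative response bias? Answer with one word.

liberal

z(H) = 0.100, z(FA) = 0.176
c = −½·(z(H) + z(FA)) = -0.138
c < 0 → liberal criterion (biased toward responding “yes”).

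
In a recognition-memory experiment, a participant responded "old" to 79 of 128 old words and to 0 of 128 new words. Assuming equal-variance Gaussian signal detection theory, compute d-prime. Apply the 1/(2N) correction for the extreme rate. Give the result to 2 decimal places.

The false-alarm rate is 0/128 = 0, so apply the 1/(2N) correction: FA → 1/(2·128) = 0.00391.
z(H) = z(0.61719) = 0.298
z(FA) = z(0.00391) = -2.660
d' = 0.298 − (-2.660) = 2.958

d-prime = 2.96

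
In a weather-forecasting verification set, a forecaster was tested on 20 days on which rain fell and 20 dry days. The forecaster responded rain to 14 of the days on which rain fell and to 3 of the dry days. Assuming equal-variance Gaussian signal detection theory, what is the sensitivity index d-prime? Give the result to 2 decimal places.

d-prime = 1.56

H = 14/20 = 0.7000
FA = 3/20 = 0.1500
Φ⁻¹(H) = Φ⁻¹(0.7000) = 0.5244
Φ⁻¹(FA) = Φ⁻¹(0.1500) = -1.0364
d' = z(H) − z(FA) = 0.5244 − (-1.0364) = 1.5608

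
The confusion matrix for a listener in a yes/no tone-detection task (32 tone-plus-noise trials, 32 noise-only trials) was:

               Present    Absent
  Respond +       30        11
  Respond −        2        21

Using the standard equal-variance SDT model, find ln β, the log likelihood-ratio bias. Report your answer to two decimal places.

ln β = -1.10

H = 30/32 = 0.9375
FA = 11/32 = 0.3438
z(H) = 1.534
z(FA) = -0.402
ln β = −½·[z(H)² − z(FA)²] = −0.5 × (2.353 − 0.162) = -1.0955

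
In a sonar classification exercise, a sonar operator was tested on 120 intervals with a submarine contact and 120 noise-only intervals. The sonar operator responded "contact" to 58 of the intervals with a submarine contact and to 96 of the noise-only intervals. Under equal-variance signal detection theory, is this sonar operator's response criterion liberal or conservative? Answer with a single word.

liberal

z(H) = -0.042, z(FA) = 0.842
c = −½·(z(H) + z(FA)) = -0.400
c < 0 → liberal criterion (biased toward responding “yes”).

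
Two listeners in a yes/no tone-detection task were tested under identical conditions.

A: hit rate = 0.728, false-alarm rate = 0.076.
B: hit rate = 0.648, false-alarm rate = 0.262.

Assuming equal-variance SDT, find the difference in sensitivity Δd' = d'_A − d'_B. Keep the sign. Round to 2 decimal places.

Δd' = 1.02

A: z(0.728) = 0.607, z(0.076) = -1.433, d' = 2.040
B: z(0.648) = 0.380, z(0.262) = -0.637, d' = 1.017
Δd' = d'_A − d'_B = 2.040 − 1.017 = 1.023
A has the higher sensitivity.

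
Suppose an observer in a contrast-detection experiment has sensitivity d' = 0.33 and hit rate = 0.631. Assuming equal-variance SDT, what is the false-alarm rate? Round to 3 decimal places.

false-alarm rate = 0.502

z(hit rate) = z(0.631) = 0.3345
z(FA) = z(H) − d' = 0.3345 − 0.33 = 0.0045
false-alarm rate = Φ(0.0045) = 0.5018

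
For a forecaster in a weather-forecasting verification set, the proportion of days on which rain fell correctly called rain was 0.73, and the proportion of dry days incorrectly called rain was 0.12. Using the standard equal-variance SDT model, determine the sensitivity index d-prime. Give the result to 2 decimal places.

Φ⁻¹(H) = Φ⁻¹(0.73) = 0.613
Φ⁻¹(FA) = Φ⁻¹(0.12) = -1.175
d' = z(H) − z(FA) = 0.613 − (-1.175) = 1.788

d-prime = 1.79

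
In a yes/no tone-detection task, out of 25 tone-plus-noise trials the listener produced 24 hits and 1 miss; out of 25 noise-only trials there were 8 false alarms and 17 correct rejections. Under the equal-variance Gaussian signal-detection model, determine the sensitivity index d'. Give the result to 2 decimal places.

d' = 2.22

H = 24/25 = 0.9600
FA = 8/25 = 0.3200
Φ⁻¹(H) = Φ⁻¹(0.9600) = 1.751
Φ⁻¹(FA) = Φ⁻¹(0.3200) = -0.468
d' = z(H) − z(FA) = 1.751 − (-0.468) = 2.219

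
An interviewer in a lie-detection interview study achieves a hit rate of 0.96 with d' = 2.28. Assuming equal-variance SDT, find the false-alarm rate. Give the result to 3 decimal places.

z(hit rate) = z(0.96) = 1.7507
z(FA) = z(H) − d' = 1.7507 − 2.28 = -0.5293
false-alarm rate = Φ(-0.5293) = 0.2983

false-alarm rate = 0.298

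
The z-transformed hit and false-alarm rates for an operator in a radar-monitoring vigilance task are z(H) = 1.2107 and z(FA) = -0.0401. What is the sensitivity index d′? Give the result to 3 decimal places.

d' = z(H) − z(FA) = 1.2107 − (-0.0401) = 1.2508

d′ = 1.251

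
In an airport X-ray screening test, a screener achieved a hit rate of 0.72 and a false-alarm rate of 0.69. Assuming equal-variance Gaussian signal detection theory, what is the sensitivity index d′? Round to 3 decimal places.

d′ = 0.087

z(H) = z(0.72) = 0.5828
z(FA) = z(0.69) = 0.4959
d' = z(H) − z(FA) = 0.5828 − 0.4959 = 0.0869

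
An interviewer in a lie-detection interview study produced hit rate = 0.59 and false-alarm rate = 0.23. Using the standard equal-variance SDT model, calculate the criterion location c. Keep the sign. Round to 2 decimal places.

z(H) = z(0.59) = 0.2275
z(FA) = z(0.23) = -0.7388
c = −½·[z(H) + z(FA)] = −0.5 × (0.2275 + (-0.7388)) = 0.25565

c = 0.26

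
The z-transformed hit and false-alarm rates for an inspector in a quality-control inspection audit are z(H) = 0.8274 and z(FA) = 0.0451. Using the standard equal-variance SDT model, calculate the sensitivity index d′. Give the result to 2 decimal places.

d' = z(H) − z(FA) = 0.8274 − 0.0451 = 0.7823

d′ = 0.78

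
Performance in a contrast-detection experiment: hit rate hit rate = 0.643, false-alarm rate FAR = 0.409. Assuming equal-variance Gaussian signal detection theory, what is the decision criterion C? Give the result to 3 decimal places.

C = -0.068

z(0.643) = 0.3665, z(0.409) = -0.2301
c = −½·[z(H) + z(FA)] = −0.5 × (0.3665 + (-0.2301)) = -0.0682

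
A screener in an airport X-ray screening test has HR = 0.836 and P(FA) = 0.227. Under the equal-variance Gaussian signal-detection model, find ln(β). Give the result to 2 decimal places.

ln β = -0.20

z(0.836) = 0.978, z(0.227) = -0.749
ln β = −½·[z(H)² − z(FA)²] = −0.5 × (0.956 − 0.561) = -0.1975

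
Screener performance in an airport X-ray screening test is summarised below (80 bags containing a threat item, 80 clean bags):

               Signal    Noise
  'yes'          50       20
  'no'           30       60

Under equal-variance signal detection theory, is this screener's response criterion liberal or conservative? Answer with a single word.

z(H) = 0.319, z(FA) = -0.674
c = −½·(z(H) + z(FA)) = 0.1775
c > 0 → conservative criterion (biased toward responding “no”).

conservative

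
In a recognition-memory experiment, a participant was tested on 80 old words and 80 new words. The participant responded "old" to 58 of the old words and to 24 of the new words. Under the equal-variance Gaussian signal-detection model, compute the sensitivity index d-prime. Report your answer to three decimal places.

H = 58/80 = 0.7250
FA = 24/80 = 0.3000
z(H) = z(0.7250) = 0.5978
z(FA) = z(0.3000) = -0.5244
d' = z(H) − z(FA) = 0.5978 − (-0.5244) = 1.1222

d-prime = 1.122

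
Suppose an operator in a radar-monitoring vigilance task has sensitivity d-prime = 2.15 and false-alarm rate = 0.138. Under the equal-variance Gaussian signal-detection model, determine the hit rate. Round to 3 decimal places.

z(false-alarm rate) = z(0.138) = -1.0893
z(H) = z(FA) + d' = -1.0893 + 2.15 = 1.0607
hit rate = Φ(1.0607) = 0.8556

hit rate = 0.856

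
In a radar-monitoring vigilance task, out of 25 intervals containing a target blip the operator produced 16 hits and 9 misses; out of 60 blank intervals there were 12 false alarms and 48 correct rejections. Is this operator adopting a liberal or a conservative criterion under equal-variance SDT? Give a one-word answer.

z(H) = 0.358, z(FA) = -0.842
c = −½·(z(H) + z(FA)) = 0.242
c > 0 → conservative criterion (biased toward responding “no”).

conservative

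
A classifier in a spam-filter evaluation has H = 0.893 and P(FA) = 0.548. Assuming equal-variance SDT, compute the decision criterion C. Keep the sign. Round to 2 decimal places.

C = -0.68

z(0.893) = 1.2426, z(0.548) = 0.1206
c = −½·[z(H) + z(FA)] = −0.5 × (1.2426 + 0.1206) = -0.6816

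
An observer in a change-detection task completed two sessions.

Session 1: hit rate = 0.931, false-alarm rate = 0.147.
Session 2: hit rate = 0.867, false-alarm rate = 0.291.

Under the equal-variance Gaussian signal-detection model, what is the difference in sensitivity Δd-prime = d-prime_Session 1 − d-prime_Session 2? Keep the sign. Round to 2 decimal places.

Session 1: z(0.931) = 1.483, z(0.147) = -1.049, d' = 2.532
Session 2: z(0.867) = 1.112, z(0.291) = -0.550, d' = 1.662
Δd' = d'_Session 1 − d'_Session 2 = 2.532 − 1.662 = 0.870
Session 1 has the higher sensitivity.

Δd-prime = 0.87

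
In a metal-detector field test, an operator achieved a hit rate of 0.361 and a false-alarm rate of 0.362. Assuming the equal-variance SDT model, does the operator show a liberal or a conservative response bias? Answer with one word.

z(H) = -0.356, z(FA) = -0.353
c = −½·(z(H) + z(FA)) = 0.3545
c > 0 → conservative criterion (biased toward responding “no”).

conservative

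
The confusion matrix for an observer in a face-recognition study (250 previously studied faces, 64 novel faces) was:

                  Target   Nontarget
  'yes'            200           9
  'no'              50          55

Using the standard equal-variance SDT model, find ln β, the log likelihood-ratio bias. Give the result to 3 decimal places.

H = 200/250 = 0.8000
FA = 9/64 = 0.1406
z(H) = 0.8416
z(FA) = -1.0776
ln β = −½·[z(H)² − z(FA)²] = −0.5 × (0.7083 − 1.1612) = 0.22645

ln β = 0.226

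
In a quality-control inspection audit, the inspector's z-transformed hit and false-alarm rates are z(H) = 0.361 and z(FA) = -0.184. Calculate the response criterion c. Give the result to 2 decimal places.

c = −½·[z(H) + z(FA)] = −½·(0.361 + (-0.184)) = -0.0885

c = -0.09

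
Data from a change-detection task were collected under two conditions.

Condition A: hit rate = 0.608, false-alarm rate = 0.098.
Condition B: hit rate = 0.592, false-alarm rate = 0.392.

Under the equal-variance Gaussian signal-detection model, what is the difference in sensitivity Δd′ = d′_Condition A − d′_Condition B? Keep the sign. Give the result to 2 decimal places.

Condition A: z(0.608) = 0.274, z(0.098) = -1.293, d' = 1.567
Condition B: z(0.592) = 0.233, z(0.392) = -0.274, d' = 0.507
Δd' = d'_Condition A − d'_Condition B = 1.567 − 0.507 = 1.060
Condition A has the higher sensitivity.

Δd′ = 1.06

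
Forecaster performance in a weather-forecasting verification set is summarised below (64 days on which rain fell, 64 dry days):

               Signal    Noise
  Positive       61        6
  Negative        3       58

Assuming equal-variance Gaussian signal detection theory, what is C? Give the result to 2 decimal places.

C = -0.18

H = 61/64 = 0.9531
FA = 6/64 = 0.0938
z(0.9531) = 1.676, z(0.0938) = -1.318
c = −½·[z(H) + z(FA)] = −0.5 × (1.676 + (-1.318)) = -0.179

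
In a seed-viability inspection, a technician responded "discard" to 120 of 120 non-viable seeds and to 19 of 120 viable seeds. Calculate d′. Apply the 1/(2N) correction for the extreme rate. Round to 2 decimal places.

d′ = 3.64

The hit rate is 120/120 = 1, so apply the 1/(2N) correction: H → 1 − 1/(2·120) = 0.99583.
z(H) = z(0.99583) = 2.638
z(FA) = z(0.15833) = -1.001
d' = 2.638 − (-1.001) = 3.639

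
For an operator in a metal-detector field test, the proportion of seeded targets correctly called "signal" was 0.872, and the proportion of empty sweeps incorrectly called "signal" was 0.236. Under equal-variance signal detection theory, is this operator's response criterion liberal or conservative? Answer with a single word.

liberal

z(H) = 1.136, z(FA) = -0.719
c = −½·(z(H) + z(FA)) = -0.2085
c < 0 → liberal criterion (biased toward responding “yes”).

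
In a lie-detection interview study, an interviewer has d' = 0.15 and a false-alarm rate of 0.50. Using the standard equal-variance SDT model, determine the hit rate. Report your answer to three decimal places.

hit rate = 0.560

z(false-alarm rate) = z(0.50) = 0.0000
z(H) = z(FA) + d' = 0.0000 + 0.15 = 0.1500
hit rate = Φ(0.1500) = 0.5596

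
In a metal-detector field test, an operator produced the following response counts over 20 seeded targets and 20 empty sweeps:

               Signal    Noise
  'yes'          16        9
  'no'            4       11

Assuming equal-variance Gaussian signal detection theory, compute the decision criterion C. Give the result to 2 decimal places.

H = 16/20 = 0.8000
FA = 9/20 = 0.4500
Φ⁻¹(0.8000) = 0.8416, Φ⁻¹(0.4500) = -0.1257
c = −½·[z(H) + z(FA)] = −0.5 × (0.8416 + (-0.1257)) = -0.35795

C = -0.36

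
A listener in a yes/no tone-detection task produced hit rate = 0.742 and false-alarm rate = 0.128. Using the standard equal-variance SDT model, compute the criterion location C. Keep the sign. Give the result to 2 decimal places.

z(H) = z(0.742) = 0.6495
z(FA) = z(0.128) = -1.1359
c = −½·[z(H) + z(FA)] = −0.5 × (0.6495 + (-1.1359)) = 0.2432

C = 0.24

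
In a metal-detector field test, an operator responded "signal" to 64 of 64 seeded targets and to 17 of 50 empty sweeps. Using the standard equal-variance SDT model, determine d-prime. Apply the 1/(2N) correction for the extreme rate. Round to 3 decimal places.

d-prime = 2.830

The hit rate is 64/64 = 1, so apply the 1/(2N) correction: H → 1 − 1/(2·64) = 0.99219.
z(H) = z(0.99219) = 2.4177
z(FA) = z(0.34000) = -0.4125
d' = 2.4177 − (-0.4125) = 2.8302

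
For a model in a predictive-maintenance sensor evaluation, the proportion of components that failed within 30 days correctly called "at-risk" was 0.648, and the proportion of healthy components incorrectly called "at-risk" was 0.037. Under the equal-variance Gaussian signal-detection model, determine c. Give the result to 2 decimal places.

c = 0.70

Φ⁻¹(H) = 0.3799
Φ⁻¹(FA) = -1.7866
c = −½·[z(H) + z(FA)] = −0.5 × (0.3799 + (-1.7866)) = 0.70335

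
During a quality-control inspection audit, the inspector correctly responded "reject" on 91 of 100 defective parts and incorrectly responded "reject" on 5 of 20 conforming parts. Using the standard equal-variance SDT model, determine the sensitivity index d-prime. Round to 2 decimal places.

d-prime = 2.02

H = 91/100 = 0.9100
FA = 5/20 = 0.2500
z(H) = z(0.9100) = 1.341
z(FA) = z(0.2500) = -0.674
d' = z(H) − z(FA) = 1.341 − (-0.674) = 2.015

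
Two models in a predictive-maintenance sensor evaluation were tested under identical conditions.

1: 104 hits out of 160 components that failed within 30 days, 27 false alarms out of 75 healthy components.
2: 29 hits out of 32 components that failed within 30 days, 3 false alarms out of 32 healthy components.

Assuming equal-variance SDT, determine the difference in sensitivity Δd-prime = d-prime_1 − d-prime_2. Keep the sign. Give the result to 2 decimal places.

Δd-prime = -1.89

1: z(0.6500) = 0.385, z(0.3600) = -0.358, d' = 0.743
2: z(0.9062) = 1.318, z(0.0938) = -1.318, d' = 2.636
Δd' = d'_1 − d'_2 = 0.743 − 2.636 = -1.893
2 has the higher sensitivity.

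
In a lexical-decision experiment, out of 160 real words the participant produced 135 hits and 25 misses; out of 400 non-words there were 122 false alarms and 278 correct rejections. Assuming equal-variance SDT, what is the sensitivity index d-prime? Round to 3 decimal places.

d-prime = 1.520

H = 135/160 = 0.8438
FA = 122/400 = 0.3050
z(H) = z(0.8438) = 1.0102
z(FA) = z(0.3050) = -0.5101
d' = z(H) − z(FA) = 1.0102 − (-0.5101) = 1.5203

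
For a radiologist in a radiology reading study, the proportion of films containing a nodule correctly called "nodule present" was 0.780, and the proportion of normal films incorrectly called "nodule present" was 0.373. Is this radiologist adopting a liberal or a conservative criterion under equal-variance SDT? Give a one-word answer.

z(H) = 0.772, z(FA) = -0.324
c = −½·(z(H) + z(FA)) = -0.224
c < 0 → liberal criterion (biased toward responding “yes”).

liberal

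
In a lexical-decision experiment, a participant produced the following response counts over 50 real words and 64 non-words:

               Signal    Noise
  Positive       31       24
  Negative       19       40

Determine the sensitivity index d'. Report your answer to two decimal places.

H = 31/50 = 0.6200
FA = 24/64 = 0.3750
z(0.6200) = 0.3055, z(0.3750) = -0.3186
d' = z(H) − z(FA) = 0.3055 − (-0.3186) = 0.6241

d' = 0.62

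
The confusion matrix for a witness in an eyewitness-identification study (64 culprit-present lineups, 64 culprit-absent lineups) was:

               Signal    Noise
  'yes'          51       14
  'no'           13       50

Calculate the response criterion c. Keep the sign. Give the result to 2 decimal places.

c = -0.03

H = 51/64 = 0.7969
FA = 14/64 = 0.2188
z(0.7969) = 0.831, z(0.2188) = -0.776
c = −½·[z(H) + z(FA)] = −0.5 × (0.831 + (-0.776)) = -0.0275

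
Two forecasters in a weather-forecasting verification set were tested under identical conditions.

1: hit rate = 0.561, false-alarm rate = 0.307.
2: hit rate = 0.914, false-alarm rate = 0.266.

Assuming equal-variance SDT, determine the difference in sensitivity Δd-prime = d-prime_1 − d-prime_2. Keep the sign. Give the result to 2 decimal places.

1: z(0.561) = 0.154, z(0.307) = -0.504, d' = 0.658
2: z(0.914) = 1.366, z(0.266) = -0.625, d' = 1.991
Δd' = d'_1 − d'_2 = 0.658 − 1.991 = -1.333
2 has the higher sensitivity.

Δd-prime = -1.33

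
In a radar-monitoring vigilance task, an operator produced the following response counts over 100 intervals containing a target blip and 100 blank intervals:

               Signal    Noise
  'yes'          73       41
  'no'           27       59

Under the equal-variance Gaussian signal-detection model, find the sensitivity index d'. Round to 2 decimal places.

H = 73/100 = 0.7300
FA = 41/100 = 0.4100
z(0.7300) = 0.6128, z(0.4100) = -0.2275
d' = z(H) − z(FA) = 0.6128 − (-0.2275) = 0.8403

d' = 0.84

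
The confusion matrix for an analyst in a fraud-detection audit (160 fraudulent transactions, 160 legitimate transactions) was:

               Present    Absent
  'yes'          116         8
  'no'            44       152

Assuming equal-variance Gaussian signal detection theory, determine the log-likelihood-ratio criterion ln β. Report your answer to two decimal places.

ln β = 1.17

H = 116/160 = 0.7250
FA = 8/160 = 0.0500
z(H) = z(0.7250) = 0.598
z(FA) = z(0.0500) = -1.645
ln β = −½·[z(H)² − z(FA)²] = −0.5 × (0.358 − 2.706) = 1.174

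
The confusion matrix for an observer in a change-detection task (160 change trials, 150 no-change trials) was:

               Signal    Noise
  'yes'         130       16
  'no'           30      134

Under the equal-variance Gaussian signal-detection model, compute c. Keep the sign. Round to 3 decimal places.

H = 130/160 = 0.8125
FA = 16/150 = 0.1067
Φ⁻¹(H) = 0.8871
Φ⁻¹(FA) = -1.2443
c = −½·[z(H) + z(FA)] = −0.5 × (0.8871 + (-1.2443)) = 0.1786
c > 0: the observer has a conservative response bias.

c = 0.179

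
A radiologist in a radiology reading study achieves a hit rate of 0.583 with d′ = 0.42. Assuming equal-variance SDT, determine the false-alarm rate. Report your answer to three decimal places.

false-alarm rate = 0.417

z(hit rate) = z(0.583) = 0.2096
z(FA) = z(H) − d' = 0.2096 − 0.42 = -0.2104
false-alarm rate = Φ(-0.2104) = 0.4167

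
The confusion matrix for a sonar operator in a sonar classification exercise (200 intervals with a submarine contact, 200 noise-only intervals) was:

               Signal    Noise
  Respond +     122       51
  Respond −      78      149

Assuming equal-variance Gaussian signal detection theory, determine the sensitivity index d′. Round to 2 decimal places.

d′ = 0.94

H = 122/200 = 0.6100
FA = 51/200 = 0.2550
Φ⁻¹(0.6100) = 0.2793, Φ⁻¹(0.2550) = -0.6588
d' = z(H) − z(FA) = 0.2793 − (-0.6588) = 0.9381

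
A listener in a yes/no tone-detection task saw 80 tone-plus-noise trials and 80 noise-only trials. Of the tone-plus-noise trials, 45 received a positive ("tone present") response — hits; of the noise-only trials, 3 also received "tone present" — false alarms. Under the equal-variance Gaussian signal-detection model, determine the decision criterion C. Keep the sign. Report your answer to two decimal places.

C = 0.81

H = 45/80 = 0.5625
FA = 3/80 = 0.0375
Φ⁻¹(H) = Φ⁻¹(0.5625) = 0.157
Φ⁻¹(FA) = Φ⁻¹(0.0375) = -1.780
c = −½·[z(H) + z(FA)] = −0.5 × (0.157 + (-1.780)) = 0.8115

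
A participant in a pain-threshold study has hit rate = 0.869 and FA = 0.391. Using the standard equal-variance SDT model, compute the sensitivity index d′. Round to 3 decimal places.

d′ = 1.398

z(0.869) = 1.1217, z(0.391) = -0.2767
d' = z(H) − z(FA) = 1.1217 − (-0.2767) = 1.3984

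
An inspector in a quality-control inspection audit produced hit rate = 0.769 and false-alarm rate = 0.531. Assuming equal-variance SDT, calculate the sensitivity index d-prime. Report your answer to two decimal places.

d-prime = 0.66

z(H) = z(0.769) = 0.736
z(FA) = z(0.531) = 0.078
d' = z(H) − z(FA) = 0.736 − 0.078 = 0.658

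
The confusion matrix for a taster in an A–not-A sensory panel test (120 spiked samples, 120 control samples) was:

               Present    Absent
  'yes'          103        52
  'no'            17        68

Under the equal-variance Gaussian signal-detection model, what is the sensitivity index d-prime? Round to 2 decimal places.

H = 103/120 = 0.8583
FA = 52/120 = 0.4333
Φ⁻¹(0.8583) = 1.073, Φ⁻¹(0.4333) = -0.168
d' = z(H) − z(FA) = 1.073 − (-0.168) = 1.241

d-prime = 1.24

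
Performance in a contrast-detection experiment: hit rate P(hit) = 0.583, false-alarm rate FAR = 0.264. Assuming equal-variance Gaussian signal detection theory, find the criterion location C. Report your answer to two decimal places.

C = 0.21

z(H) = z(0.583) = 0.2096
z(FA) = z(0.264) = -0.6311
c = −½·[z(H) + z(FA)] = −0.5 × (0.2096 + (-0.6311)) = 0.21075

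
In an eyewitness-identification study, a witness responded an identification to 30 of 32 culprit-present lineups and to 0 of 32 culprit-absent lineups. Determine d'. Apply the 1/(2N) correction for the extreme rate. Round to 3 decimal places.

d' = 3.688

The false-alarm rate is 0/32 = 0, so apply the 1/(2N) correction: FA → 1/(2·32) = 0.01562.
z(H) = z(0.93750) = 1.5341
z(FA) = z(0.01562) = -2.1540
d' = 1.5341 − (-2.1540) = 3.6881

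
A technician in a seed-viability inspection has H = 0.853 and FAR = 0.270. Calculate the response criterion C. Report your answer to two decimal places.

z(0.853) = 1.0494, z(0.270) = -0.6128
c = −½·[z(H) + z(FA)] = −0.5 × (1.0494 + (-0.6128)) = -0.2183
c < 0: the technician has a liberal response bias.

C = -0.22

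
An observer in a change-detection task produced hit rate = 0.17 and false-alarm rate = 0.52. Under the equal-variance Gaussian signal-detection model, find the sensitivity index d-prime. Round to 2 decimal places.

d-prime = -1.00

Φ⁻¹(H) = -0.954
Φ⁻¹(FA) = 0.050
d' = z(H) − z(FA) = -0.954 − 0.050 = -1.004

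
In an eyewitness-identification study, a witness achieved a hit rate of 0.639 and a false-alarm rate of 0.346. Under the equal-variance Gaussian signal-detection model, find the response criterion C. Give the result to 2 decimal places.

z(H) = z(0.639) = 0.3558
z(FA) = z(0.346) = -0.3961
c = −½·[z(H) + z(FA)] = −0.5 × (0.3558 + (-0.3961)) = 0.02015
c > 0: the witness has a conservative response bias.

C = 0.02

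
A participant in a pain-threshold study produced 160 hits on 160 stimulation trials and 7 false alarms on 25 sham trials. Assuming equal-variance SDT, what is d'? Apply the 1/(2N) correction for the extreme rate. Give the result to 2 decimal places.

d' = 3.32

The hit rate is 160/160 = 1, so apply the 1/(2N) correction: H → 1 − 1/(2·160) = 0.99687.
z(H) = z(0.99687) = 2.734
z(FA) = z(0.28000) = -0.583
d' = 2.734 − (-0.583) = 3.317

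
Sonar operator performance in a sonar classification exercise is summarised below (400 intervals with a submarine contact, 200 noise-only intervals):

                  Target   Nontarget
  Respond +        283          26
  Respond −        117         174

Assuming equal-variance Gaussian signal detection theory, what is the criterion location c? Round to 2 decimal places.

H = 283/400 = 0.7075
FA = 26/200 = 0.1300
Φ⁻¹(H) = Φ⁻¹(0.7075) = 0.5461
Φ⁻¹(FA) = Φ⁻¹(0.1300) = -1.1264
c = −½·[z(H) + z(FA)] = −0.5 × (0.5461 + (-1.1264)) = 0.29015
c > 0: the sonar operator has a conservative response bias.

c = 0.29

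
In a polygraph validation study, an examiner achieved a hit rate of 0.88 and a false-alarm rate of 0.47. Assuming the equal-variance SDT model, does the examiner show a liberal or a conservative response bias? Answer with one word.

liberal

z(H) = 1.175, z(FA) = -0.075
c = −½·(z(H) + z(FA)) = -0.550
c < 0 → liberal criterion (biased toward responding “yes”).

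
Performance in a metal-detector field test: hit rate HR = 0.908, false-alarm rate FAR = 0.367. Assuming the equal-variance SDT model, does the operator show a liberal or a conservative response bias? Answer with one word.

liberal

z(H) = 1.329, z(FA) = -0.340
c = −½·(z(H) + z(FA)) = -0.4945
c < 0 → liberal criterion (biased toward responding “yes”).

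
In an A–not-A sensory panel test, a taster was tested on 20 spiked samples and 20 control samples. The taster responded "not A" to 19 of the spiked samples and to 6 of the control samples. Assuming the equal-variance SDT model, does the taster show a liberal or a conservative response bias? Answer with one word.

liberal

z(H) = 1.645, z(FA) = -0.524
c = −½·(z(H) + z(FA)) = -0.5605
c < 0 → liberal criterion (biased toward responding “yes”).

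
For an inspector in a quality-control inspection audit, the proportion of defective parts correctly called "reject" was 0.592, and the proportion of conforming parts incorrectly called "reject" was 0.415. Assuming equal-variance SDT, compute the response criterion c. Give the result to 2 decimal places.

c = -0.01

z(H) = z(0.592) = 0.2327
z(FA) = z(0.415) = -0.2147
c = −½·[z(H) + z(FA)] = −0.5 × (0.2327 + (-0.2147)) = -0.0090
c < 0: the inspector has a liberal response bias.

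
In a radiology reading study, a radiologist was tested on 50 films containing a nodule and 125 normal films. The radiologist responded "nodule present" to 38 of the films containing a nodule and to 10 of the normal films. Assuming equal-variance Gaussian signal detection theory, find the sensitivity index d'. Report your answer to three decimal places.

H = 38/50 = 0.7600
FA = 10/125 = 0.0800
Φ⁻¹(0.7600) = 0.7063, Φ⁻¹(0.0800) = -1.4051
d' = z(H) − z(FA) = 0.7063 − (-1.4051) = 2.1114

d' = 2.111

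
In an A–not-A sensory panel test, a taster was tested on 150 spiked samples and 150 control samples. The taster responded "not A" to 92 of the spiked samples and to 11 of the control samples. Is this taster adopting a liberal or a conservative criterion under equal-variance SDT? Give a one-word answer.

conservative

z(H) = 0.288, z(FA) = -1.451
c = −½·(z(H) + z(FA)) = 0.5815
c > 0 → conservative criterion (biased toward responding “no”).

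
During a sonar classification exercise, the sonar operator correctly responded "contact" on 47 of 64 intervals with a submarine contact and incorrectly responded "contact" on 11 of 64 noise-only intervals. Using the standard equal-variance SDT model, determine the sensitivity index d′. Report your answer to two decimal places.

d′ = 1.57

H = 47/64 = 0.7344
FA = 11/64 = 0.1719
z(H) = z(0.7344) = 0.626
z(FA) = z(0.1719) = -0.947
d' = z(H) − z(FA) = 0.626 − (-0.947) = 1.573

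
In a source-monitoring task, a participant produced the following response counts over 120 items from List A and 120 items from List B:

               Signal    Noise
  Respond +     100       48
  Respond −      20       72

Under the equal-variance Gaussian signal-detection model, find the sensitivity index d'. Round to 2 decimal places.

H = 100/120 = 0.8333
FA = 48/120 = 0.4000
z(H) = z(0.8333) = 0.967
z(FA) = z(0.4000) = -0.253
d' = z(H) − z(FA) = 0.967 − (-0.253) = 1.220

d' = 1.22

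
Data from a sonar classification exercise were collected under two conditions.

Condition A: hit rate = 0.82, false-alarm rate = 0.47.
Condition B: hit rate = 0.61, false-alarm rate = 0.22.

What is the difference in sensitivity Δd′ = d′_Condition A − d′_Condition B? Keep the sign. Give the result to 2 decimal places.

Δd′ = -0.06

Condition A: z(0.82) = 0.915, z(0.47) = -0.075, d' = 0.990
Condition B: z(0.61) = 0.279, z(0.22) = -0.772, d' = 1.051
Δd' = d'_Condition A − d'_Condition B = 0.990 − 1.051 = -0.061
Condition B has the higher sensitivity.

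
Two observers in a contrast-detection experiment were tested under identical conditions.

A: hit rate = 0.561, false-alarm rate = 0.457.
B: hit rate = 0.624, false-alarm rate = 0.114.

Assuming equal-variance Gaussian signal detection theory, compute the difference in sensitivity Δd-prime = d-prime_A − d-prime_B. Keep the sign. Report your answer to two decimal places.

Δd-prime = -1.26

A: z(0.561) = 0.154, z(0.457) = -0.108, d' = 0.262
B: z(0.624) = 0.316, z(0.114) = -1.206, d' = 1.522
Δd' = d'_A − d'_B = 0.262 − 1.522 = -1.260
B has the higher sensitivity.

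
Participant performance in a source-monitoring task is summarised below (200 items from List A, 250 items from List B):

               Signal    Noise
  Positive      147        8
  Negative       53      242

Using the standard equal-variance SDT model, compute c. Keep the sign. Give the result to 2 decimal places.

H = 147/200 = 0.7350
FA = 8/250 = 0.0320
z(0.7350) = 0.628, z(0.0320) = -1.852
c = −½·[z(H) + z(FA)] = −0.5 × (0.628 + (-1.852)) = 0.612
c > 0: the participant has a conservative response bias.

c = 0.61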